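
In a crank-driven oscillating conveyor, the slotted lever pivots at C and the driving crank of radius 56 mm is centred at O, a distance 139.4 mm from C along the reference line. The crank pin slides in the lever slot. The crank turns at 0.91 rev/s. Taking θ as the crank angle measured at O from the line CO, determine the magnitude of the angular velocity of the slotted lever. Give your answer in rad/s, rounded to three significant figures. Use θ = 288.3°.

1.16

ω = 5.718 rad/s (from 0.91 rev/s).
Crank pin A relative to C: A = (d + r cosθ, r sinθ); lever angle φ = atan2(r sinθ, d + r cosθ).
Differentiating tanφ: φ̇ = rω(d cosθ + r)/(d² + r² + 2dr cosθ).
d² + r² + 2dr cosθ = |CA|² = 0.0274707 m²;  d cosθ + r = +0.099771 m.
|ω_lever| = |0.056·5.718·+0.099771| / 0.0274707 = 1.1629 rad/s.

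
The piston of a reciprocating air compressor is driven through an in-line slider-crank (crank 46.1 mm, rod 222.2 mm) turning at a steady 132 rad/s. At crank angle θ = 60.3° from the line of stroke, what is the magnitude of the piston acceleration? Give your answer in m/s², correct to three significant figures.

313

ω = 132 rad/s
x(θ) = r cosθ + √(L² − r² sin²θ); with ω constant, a = ω²·d²x/dθ².
d²x/dθ² = −r cosθ − r²(cos2θ)/√u − r⁴ sin²2θ/(4u^{3/2}),  u = L² − r² sin²θ = 0.0477693 m².
Substituting r = 0.0461 m, L = 0.2222 m, θ = 60.3°: d²x/dθ² = -0.017971 m.
a = ω²·d²x/dθ² = (132)²·(-0.017971) = -313.13 m/s²;  |a| = 313.13 m/s².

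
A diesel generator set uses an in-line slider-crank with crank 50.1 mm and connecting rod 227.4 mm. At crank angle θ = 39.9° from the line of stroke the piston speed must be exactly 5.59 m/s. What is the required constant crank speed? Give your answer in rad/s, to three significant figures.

149

For an in-line slider-crank, |v_piston| = rω|sinθ|·[1 + r cosθ/√(L² − r² sin²θ)].
With r = 0.0501 m, L = 0.2274 m, θ = 39.9°: the bracketed kinematic factor |dx/dθ| = 0.037623 m.
ω = v/|dx/dθ| = 5.59/0.037623 = 148.58 rad/s.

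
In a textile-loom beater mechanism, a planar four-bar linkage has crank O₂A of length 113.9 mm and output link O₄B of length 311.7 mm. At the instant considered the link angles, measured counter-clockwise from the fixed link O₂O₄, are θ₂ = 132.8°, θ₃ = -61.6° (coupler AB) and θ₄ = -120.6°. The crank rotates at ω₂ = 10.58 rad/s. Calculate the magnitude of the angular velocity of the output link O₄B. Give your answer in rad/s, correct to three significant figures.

1.12

ω₂ = 10.58 rad/s
Differentiating the loop-closure r₂e^{iθ₂}+r₃e^{iθ₃}=r₁+r₄e^{iθ₄} gives r₂ω₂e^{iθ₂}+r₃ω₃e^{iθ₃}=r₄ω₄e^{iθ₄}.
Eliminating the other unknown: ω₄ = r₂ω₂ sin(θ₂−θ₃) / [r₄ sin(θ₄−θ₃)].
Numerator sine = -0.24869; denominator sine = -0.85717.
Result = 0.1139·10.58·(-0.24869) / (0.3117·(-0.85717)) = +1.1217 rad/s; magnitude 1.1217 rad/s.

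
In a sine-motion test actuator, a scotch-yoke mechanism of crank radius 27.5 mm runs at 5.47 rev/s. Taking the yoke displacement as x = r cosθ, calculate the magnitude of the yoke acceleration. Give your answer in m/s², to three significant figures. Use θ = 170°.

ω = 34.37 rad/s (from 5.47 rev/s).
x = r cosθ ⇒ ẍ = −rω² cosθ (ω constant).
|a| = rω²|cosθ| = 0.0275·(34.37)²·|cos 170°| = 31.99 m/s².

32.0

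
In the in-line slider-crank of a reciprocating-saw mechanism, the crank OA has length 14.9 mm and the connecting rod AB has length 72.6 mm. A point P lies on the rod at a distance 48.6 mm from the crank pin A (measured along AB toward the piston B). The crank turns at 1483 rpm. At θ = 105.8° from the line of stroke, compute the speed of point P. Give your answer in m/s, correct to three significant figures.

2.15

ω = 155.3 rad/s.  Crank-pin speed |V_A| = rω = 2.314 m/s, perpendicular to OA.
Rod angle: sinφ = −(r/L) sinθ ⇒ φ = -11.390°; ω_rod = −rω cosθ/√(L²−r²sin²θ) = +8.8527 rad/s.
V_P = V_A + ω_rod × AP, with AP = 0.0486 m along the rod.
Components: V_Px = −rω sinθ − a·ω_rod·sinφ = -2.1416 m/s;  V_Py = rω cosθ + a·ω_rod·cosφ = -0.20828 m/s.
|V_P| = √(V_Px² + V_Py²) = 2.1517 m/s.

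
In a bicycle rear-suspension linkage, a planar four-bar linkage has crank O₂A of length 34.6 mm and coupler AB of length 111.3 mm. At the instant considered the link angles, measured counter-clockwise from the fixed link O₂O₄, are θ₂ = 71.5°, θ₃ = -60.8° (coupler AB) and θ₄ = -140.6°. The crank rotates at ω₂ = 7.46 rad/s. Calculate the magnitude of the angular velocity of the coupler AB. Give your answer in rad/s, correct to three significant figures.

1.25

ω₂ = 7.46 rad/s
Differentiating the loop-closure r₂e^{iθ₂}+r₃e^{iθ₃}=r₁+r₄e^{iθ₄} gives r₂ω₂e^{iθ₂}+r₃ω₃e^{iθ₃}=r₄ω₄e^{iθ₄}.
Eliminating the other unknown: ω₃ = r₂ω₂ sin(θ₄−θ₂) / [r₃ sin(θ₃−θ₄)].
Numerator sine = +0.53140; denominator sine = +0.98420.
Result = 0.0346·7.46·(+0.53140) / (0.1113·(+0.98420)) = +1.2522 rad/s; magnitude 1.2522 rad/s.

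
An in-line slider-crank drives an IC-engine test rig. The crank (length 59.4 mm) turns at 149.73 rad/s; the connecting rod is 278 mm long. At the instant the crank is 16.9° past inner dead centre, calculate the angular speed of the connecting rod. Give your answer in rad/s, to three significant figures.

ω = 149.7 rad/s
The rod makes angle φ with the slider axis where L sinφ = r sinθ; differentiating, L cosφ·φ̇ = r ω cosθ.
L cosφ = √(L² − r² sin²θ) = 0.27746 m.
|ω_rod| = r ω |cosθ| / √(L² − r² sin²θ) = 0.0594·149.7·0.95681/0.27746 = 30.67 rad/s.

30.7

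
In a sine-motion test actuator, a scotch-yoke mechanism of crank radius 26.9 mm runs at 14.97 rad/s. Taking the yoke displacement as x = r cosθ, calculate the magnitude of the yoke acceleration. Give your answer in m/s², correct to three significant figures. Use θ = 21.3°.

5.62

ω = 14.97 rad/s
x = r cosθ ⇒ ẍ = −rω² cosθ (ω constant).
|a| = rω²|cosθ| = 0.0269·(14.97)²·|cos 21.3°| = 5.6165 m/s².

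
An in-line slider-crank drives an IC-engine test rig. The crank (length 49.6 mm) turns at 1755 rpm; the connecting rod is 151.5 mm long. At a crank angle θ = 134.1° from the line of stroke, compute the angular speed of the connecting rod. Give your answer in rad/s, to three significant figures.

ω = 183.8 rad/s (converted from 1755 rpm).
The rod makes angle φ with the slider axis where L sinφ = r sinθ; differentiating, L cosφ·φ̇ = r ω cosθ.
L cosφ = √(L² − r² sin²θ) = 0.14725 m.
|ω_rod| = r ω |cosθ| / √(L² − r² sin²θ) = 0.0496·183.8·0.69591/0.14725 = 43.08 rad/s.

43.1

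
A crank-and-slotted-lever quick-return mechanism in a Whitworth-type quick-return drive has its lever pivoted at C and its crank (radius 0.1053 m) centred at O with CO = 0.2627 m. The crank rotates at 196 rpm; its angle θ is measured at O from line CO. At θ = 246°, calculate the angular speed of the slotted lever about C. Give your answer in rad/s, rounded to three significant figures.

ω = 20.53 rad/s (from 196 rpm).
Crank pin A relative to C: A = (d + r cosθ, r sinθ); lever angle φ = atan2(r sinθ, d + r cosθ).
Differentiating tanφ: φ̇ = rω(d cosθ + r)/(d² + r² + 2dr cosθ).
d² + r² + 2dr cosθ = |CA|² = 0.0575968 m²;  d cosθ + r = -0.0015497 m.
|ω_lever| = |0.1053·20.53·-0.0015497| / 0.0575968 = 0.058152 rad/s.

0.0582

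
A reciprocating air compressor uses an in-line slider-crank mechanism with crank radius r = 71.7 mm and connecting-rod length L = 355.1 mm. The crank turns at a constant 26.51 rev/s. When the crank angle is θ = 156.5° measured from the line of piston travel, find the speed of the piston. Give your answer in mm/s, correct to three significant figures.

3880

ω = 2π·26.5 = 166.6 rad/s
For an in-line slider-crank, x = r cosθ + √(L² − r² sin²θ), so v = −rω sinθ·[1 + r cosθ/√(L² − r² sin²θ)].
With r = 0.0717 m, L = 0.3551 m, θ = 156.5°: √(L² − r² sin²θ) = 0.35395 m.
v = −0.0717·166.6·0.39875·[1 + 0.0717·-0.91706/0.35395] = -3.8775 m/s.
|v| = 3.8775 m/s = 3877.5 mm/s.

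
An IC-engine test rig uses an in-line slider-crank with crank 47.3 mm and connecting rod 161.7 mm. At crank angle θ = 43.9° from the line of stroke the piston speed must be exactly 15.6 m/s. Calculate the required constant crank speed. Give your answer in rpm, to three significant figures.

For an in-line slider-crank, |v_piston| = rω|sinθ|·[1 + r cosθ/√(L² − r² sin²θ)].
With r = 0.0473 m, L = 0.1617 m, θ = 43.9°: the bracketed kinematic factor |dx/dθ| = 0.039858 m.
ω = v/|dx/dθ| = 15.6/0.039858 = 391.39 rad/s.
N = 60ω/(2π) = 3737.5 rpm.

3740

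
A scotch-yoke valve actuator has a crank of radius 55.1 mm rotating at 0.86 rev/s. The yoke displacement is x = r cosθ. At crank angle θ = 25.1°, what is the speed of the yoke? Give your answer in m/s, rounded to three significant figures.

ω = 5.404 rad/s (from 0.86 rev/s).
x = r cosθ ⇒ ẋ = −rω sinθ.
|v| = rω|sinθ| = 0.0551·5.404·|sin 25.1°| = 0.1263 m/s.

0.126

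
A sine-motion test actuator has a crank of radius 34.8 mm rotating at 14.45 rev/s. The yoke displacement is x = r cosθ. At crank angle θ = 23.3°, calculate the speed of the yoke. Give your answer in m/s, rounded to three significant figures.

ω = 90.79 rad/s (from 14.45 rev/s).
x = r cosθ ⇒ ẋ = −rω sinθ.
|v| = rω|sinθ| = 0.0348·90.79·|sin 23.3°| = 1.2498 m/s.

1.25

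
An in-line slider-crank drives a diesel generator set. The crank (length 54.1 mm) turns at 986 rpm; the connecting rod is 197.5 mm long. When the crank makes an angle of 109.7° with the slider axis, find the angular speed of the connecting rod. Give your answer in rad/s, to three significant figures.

9.87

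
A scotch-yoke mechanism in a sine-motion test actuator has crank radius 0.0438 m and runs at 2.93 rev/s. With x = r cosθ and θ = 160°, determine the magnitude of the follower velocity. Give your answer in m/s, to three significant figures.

ω = 18.41 rad/s (from 2.93 rev/s).
x = r cosθ ⇒ ẋ = −rω sinθ.
|v| = rω|sinθ| = 0.0438·18.41·|sin 160°| = 0.27579 m/s.

0.276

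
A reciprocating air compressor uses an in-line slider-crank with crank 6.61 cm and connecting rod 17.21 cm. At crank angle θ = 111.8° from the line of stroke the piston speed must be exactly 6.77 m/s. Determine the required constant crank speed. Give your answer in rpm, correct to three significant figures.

1240

For an in-line slider-crank, |v_piston| = rω|sinθ|·[1 + r cosθ/√(L² − r² sin²θ)].
With r = 0.0661 m, L = 0.1721 m, θ = 111.8°: the bracketed kinematic factor |dx/dθ| = 0.052003 m.
ω = v/|dx/dθ| = 6.77/0.052003 = 130.18 rad/s.
N = 60ω/(2π) = 1243.2 rpm.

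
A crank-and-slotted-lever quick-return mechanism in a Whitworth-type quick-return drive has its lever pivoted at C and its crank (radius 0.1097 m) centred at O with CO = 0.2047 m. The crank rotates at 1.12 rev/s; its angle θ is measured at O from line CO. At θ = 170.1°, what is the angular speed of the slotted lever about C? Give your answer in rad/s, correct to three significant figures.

7.32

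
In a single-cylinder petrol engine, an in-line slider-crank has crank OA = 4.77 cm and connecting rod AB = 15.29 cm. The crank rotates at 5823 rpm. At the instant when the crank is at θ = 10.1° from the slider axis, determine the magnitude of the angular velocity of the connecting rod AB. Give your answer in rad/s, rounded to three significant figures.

188

ω = 609.8 rad/s (converted from 5823 rpm).
The rod makes angle φ with the slider axis where L sinφ = r sinθ; differentiating, L cosφ·φ̇ = r ω cosθ.
L cosφ = √(L² − r² sin²θ) = 0.15267 m.
|ω_rod| = r ω |cosθ| / √(L² − r² sin²θ) = 0.0477·609.8·0.98450/0.15267 = 187.57 rad/s.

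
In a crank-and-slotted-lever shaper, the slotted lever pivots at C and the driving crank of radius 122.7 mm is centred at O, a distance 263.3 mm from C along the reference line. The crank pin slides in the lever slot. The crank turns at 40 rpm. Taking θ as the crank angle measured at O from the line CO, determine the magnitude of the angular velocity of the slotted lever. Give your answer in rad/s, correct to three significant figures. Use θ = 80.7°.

0.896

ω = 4.189 rad/s (from 40 rpm).
Crank pin A relative to C: A = (d + r cosθ, r sinθ); lever angle φ = atan2(r sinθ, d + r cosθ).
Differentiating tanφ: φ̇ = rω(d cosθ + r)/(d² + r² + 2dr cosθ).
d² + r² + 2dr cosθ = |CA|² = 0.094824 m²;  d cosθ + r = +0.16525 m.
|ω_lever| = |0.1227·4.189·+0.16525| / 0.094824 = 0.89569 rad/s.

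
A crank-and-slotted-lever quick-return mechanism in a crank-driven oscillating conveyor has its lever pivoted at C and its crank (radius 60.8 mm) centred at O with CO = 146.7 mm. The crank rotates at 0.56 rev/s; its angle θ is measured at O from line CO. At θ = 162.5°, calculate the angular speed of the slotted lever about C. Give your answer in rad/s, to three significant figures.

ω = 3.519 rad/s (from 0.56 rev/s).
Crank pin A relative to C: A = (d + r cosθ, r sinθ); lever angle φ = atan2(r sinθ, d + r cosθ).
Differentiating tanφ: φ̇ = rω(d cosθ + r)/(d² + r² + 2dr cosθ).
d² + r² + 2dr cosθ = |CA|² = 0.00820444 m²;  d cosθ + r = -0.07911 m.
|ω_lever| = |0.0608·3.519·-0.07911| / 0.00820444 = 2.0628 rad/s.

2.06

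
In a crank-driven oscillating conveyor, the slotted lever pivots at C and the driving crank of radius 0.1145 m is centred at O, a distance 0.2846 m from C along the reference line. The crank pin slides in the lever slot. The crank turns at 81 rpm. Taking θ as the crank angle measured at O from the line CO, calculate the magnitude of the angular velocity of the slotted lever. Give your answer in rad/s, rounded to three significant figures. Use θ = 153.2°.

ω = 8.482 rad/s (from 81 rpm).
Crank pin A relative to C: A = (d + r cosθ, r sinθ); lever angle φ = atan2(r sinθ, d + r cosθ).
Differentiating tanφ: φ̇ = rω(d cosθ + r)/(d² + r² + 2dr cosθ).
d² + r² + 2dr cosθ = |CA|² = 0.0359346 m²;  d cosθ + r = -0.13953 m.
|ω_lever| = |0.1145·8.482·-0.13953| / 0.0359346 = 3.7712 rad/s.

3.77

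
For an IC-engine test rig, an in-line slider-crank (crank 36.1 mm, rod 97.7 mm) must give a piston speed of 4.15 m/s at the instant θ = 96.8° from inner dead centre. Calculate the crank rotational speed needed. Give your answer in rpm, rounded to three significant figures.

For an in-line slider-crank, |v_piston| = rω|sinθ|·[1 + r cosθ/√(L² − r² sin²θ)].
With r = 0.0361 m, L = 0.0977 m, θ = 96.8°: the bracketed kinematic factor |dx/dθ| = 0.03416 m.
ω = v/|dx/dθ| = 4.15/0.03416 = 121.49 rad/s.
N = 60ω/(2π) = 1160.1 rpm.

1160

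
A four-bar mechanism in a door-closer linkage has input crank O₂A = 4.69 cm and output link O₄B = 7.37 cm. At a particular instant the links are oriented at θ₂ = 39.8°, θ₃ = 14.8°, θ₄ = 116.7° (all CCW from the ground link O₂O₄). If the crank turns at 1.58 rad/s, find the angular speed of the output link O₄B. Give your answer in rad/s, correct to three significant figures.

0.434

ω₂ = 1.58 rad/s
Differentiating the loop-closure r₂e^{iθ₂}+r₃e^{iθ₃}=r₁+r₄e^{iθ₄} gives r₂ω₂e^{iθ₂}+r₃ω₃e^{iθ₃}=r₄ω₄e^{iθ₄}.
Eliminating the other unknown: ω₄ = r₂ω₂ sin(θ₂−θ₃) / [r₄ sin(θ₄−θ₃)].
Numerator sine = +0.42262; denominator sine = +0.97851.
Result = 0.0469·1.58·(+0.42262) / (0.0737·(+0.97851)) = +0.43426 rad/s; magnitude 0.43426 rad/s.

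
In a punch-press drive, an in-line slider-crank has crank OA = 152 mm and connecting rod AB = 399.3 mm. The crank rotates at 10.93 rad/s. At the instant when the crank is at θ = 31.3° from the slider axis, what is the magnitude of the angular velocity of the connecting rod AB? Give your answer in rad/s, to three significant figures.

3.63

ω = 10.93 rad/s
The rod makes angle φ with the slider axis where L sinφ = r sinθ; differentiating, L cosφ·φ̇ = r ω cosθ.
L cosφ = √(L² − r² sin²θ) = 0.39141 m.
|ω_rod| = r ω |cosθ| / √(L² − r² sin²θ) = 0.152·10.93·0.85446/0.39141 = 3.6268 rad/s.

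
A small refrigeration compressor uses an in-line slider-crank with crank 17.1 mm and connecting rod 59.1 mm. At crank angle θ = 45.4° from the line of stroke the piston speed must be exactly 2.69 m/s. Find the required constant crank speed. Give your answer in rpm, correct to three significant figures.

For an in-line slider-crank, |v_piston| = rω|sinθ|·[1 + r cosθ/√(L² − r² sin²θ)].
With r = 0.0171 m, L = 0.0591 m, θ = 45.4°: the bracketed kinematic factor |dx/dθ| = 0.014703 m.
ω = v/|dx/dθ| = 2.69/0.014703 = 182.95 rad/s.
N = 60ω/(2π) = 1747 rpm.

1750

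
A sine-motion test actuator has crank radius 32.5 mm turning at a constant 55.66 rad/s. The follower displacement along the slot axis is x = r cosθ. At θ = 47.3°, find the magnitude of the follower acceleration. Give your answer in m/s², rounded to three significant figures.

ω = 55.66 rad/s
x = r cosθ ⇒ ẍ = −rω² cosθ (ω constant).
|a| = rω²|cosθ| = 0.0325·(55.66)²·|cos 47.3°| = 68.281 m/s².

68.3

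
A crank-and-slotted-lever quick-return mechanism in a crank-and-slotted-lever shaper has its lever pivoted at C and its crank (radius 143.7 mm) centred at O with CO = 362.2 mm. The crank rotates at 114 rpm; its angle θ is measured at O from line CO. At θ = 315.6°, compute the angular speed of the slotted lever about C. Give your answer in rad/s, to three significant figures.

3.05

ω = 11.94 rad/s (from 114 rpm).
Crank pin A relative to C: A = (d + r cosθ, r sinθ); lever angle φ = atan2(r sinθ, d + r cosθ).
Differentiating tanφ: φ̇ = rω(d cosθ + r)/(d² + r² + 2dr cosθ).
d² + r² + 2dr cosθ = |CA|² = 0.226212 m²;  d cosθ + r = +0.40248 m.
|ω_lever| = |0.1437·11.94·+0.40248| / 0.226212 = 3.0523 rad/s.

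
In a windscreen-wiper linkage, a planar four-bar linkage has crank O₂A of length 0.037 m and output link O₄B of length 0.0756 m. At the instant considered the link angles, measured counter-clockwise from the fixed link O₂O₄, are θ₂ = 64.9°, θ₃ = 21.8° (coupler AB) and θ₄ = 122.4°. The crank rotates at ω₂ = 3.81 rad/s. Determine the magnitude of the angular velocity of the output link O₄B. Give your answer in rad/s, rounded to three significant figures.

1.30

ω₂ = 3.81 rad/s
Differentiating the loop-closure r₂e^{iθ₂}+r₃e^{iθ₃}=r₁+r₄e^{iθ₄} gives r₂ω₂e^{iθ₂}+r₃ω₃e^{iθ₃}=r₄ω₄e^{iθ₄}.
Eliminating the other unknown: ω₄ = r₂ω₂ sin(θ₂−θ₃) / [r₄ sin(θ₄−θ₃)].
Numerator sine = +0.68327; denominator sine = +0.98294.
Result = 0.037·3.81·(+0.68327) / (0.0756·(+0.98294)) = +1.2962 rad/s; magnitude 1.2962 rad/s.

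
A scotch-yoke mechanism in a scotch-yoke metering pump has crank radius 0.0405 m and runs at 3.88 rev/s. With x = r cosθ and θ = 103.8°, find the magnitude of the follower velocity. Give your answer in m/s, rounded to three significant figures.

0.959

ω = 24.38 rad/s (from 3.88 rev/s).
x = r cosθ ⇒ ẋ = −rω sinθ.
|v| = rω|sinθ| = 0.0405·24.38·|sin 103.8°| = 0.95884 m/s.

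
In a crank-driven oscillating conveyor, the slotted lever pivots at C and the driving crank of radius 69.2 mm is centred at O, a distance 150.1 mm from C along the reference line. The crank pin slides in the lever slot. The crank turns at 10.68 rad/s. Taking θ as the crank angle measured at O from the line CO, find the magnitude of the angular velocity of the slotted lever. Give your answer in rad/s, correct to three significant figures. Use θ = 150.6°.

4.94

ω = 10.68 rad/s
Crank pin A relative to C: A = (d + r cosθ, r sinθ); lever angle φ = atan2(r sinθ, d + r cosθ).
Differentiating tanφ: φ̇ = rω(d cosθ + r)/(d² + r² + 2dr cosθ).
d² + r² + 2dr cosθ = |CA|² = 0.00922019 m²;  d cosθ + r = -0.061569 m.
|ω_lever| = |0.0692·10.68·-0.061569| / 0.00922019 = 4.9352 rad/s.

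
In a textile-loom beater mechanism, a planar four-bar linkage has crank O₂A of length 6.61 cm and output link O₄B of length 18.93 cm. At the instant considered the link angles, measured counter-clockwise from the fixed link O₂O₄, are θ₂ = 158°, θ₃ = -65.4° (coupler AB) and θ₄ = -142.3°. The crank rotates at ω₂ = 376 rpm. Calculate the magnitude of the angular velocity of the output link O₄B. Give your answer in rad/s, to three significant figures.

9.70

ω₂ = 39.37 rad/s (from 376 rpm).
Differentiating the loop-closure r₂e^{iθ₂}+r₃e^{iθ₃}=r₁+r₄e^{iθ₄} gives r₂ω₂e^{iθ₂}+r₃ω₃e^{iθ₃}=r₄ω₄e^{iθ₄}.
Eliminating the other unknown: ω₄ = r₂ω₂ sin(θ₂−θ₃) / [r₄ sin(θ₄−θ₃)].
Numerator sine = -0.68709; denominator sine = -0.97398.
Result = 0.0661·39.37·(-0.68709) / (0.1893·(-0.97398)) = +9.6991 rad/s; magnitude 9.6991 rad/s.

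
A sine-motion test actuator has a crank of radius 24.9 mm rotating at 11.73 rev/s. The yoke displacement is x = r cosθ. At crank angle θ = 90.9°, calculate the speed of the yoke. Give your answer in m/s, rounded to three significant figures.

ω = 73.7 rad/s (from 11.73 rev/s).
x = r cosθ ⇒ ẋ = −rω sinθ.
|v| = rω|sinθ| = 0.0249·73.7·|sin 90.9°| = 1.8349 m/s.

1.83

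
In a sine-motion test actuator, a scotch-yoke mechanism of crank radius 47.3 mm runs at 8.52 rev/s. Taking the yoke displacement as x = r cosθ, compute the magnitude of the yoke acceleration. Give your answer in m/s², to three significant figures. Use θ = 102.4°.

29.1

ω = 53.53 rad/s (from 8.52 rev/s).
x = r cosθ ⇒ ẍ = −rω² cosθ (ω constant).
|a| = rω²|cosθ| = 0.0473·(53.53)²·|cos 102.4°| = 29.107 m/s².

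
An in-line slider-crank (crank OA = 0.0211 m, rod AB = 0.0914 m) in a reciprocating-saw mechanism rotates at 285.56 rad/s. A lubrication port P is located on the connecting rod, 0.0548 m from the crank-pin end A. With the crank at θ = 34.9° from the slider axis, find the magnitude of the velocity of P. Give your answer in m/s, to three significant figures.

4.32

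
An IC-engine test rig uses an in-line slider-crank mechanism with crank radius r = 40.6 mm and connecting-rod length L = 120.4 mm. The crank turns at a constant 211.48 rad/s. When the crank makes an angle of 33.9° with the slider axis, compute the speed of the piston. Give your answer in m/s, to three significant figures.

ω = 211.5 rad/s
For an in-line slider-crank, x = r cosθ + √(L² − r² sin²θ), so v = −rω sinθ·[1 + r cosθ/√(L² − r² sin²θ)].
With r = 0.0406 m, L = 0.1204 m, θ = 33.9°: √(L² − r² sin²θ) = 0.11825 m.
v = −0.0406·211.5·0.55775·[1 + 0.0406·0.83001/0.11825] = -6.1535 m/s.
|v| = 6.1535 m/s.

6.15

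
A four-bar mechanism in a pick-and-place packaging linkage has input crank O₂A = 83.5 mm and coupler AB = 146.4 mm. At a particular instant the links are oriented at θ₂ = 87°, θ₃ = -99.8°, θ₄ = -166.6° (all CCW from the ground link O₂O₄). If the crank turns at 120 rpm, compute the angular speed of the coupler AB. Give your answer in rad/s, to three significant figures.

7.48

ω₂ = 12.57 rad/s (from 120 rpm).
Differentiating the loop-closure r₂e^{iθ₂}+r₃e^{iθ₃}=r₁+r₄e^{iθ₄} gives r₂ω₂e^{iθ₂}+r₃ω₃e^{iθ₃}=r₄ω₄e^{iθ₄}.
Eliminating the other unknown: ω₃ = r₂ω₂ sin(θ₄−θ₂) / [r₃ sin(θ₃−θ₄)].
Numerator sine = +0.95931; denominator sine = +0.91914.
Result = 0.0835·12.57·(+0.95931) / (0.1464·(+0.91914)) = +7.4806 rad/s; magnitude 7.4806 rad/s.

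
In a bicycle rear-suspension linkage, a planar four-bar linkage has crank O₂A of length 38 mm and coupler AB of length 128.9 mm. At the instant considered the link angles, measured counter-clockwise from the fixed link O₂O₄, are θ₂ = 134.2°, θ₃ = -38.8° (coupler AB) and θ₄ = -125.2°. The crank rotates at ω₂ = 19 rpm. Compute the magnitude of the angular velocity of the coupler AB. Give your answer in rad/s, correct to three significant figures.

0.578

ω₂ = 1.99 rad/s (from 19 rpm).
Differentiating the loop-closure r₂e^{iθ₂}+r₃e^{iθ₃}=r₁+r₄e^{iθ₄} gives r₂ω₂e^{iθ₂}+r₃ω₃e^{iθ₃}=r₄ω₄e^{iθ₄}.
Eliminating the other unknown: ω₃ = r₂ω₂ sin(θ₄−θ₂) / [r₃ sin(θ₃−θ₄)].
Numerator sine = +0.98294; denominator sine = +0.99803.
Result = 0.038·1.99·(+0.98294) / (0.1289·(+0.99803)) = +0.57769 rad/s; magnitude 0.57769 rad/s.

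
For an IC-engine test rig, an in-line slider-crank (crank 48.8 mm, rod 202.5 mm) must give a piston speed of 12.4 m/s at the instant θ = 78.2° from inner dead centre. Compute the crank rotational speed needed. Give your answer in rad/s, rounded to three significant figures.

For an in-line slider-crank, |v_piston| = rω|sinθ|·[1 + r cosθ/√(L² − r² sin²θ)].
With r = 0.0488 m, L = 0.2025 m, θ = 78.2°: the bracketed kinematic factor |dx/dθ| = 0.050191 m.
ω = v/|dx/dθ| = 12.4/0.050191 = 247.06 rad/s.

247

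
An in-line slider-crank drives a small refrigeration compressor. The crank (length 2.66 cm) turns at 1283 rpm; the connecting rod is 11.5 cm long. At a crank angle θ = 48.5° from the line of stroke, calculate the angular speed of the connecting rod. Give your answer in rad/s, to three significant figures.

20.9

ω = 134.4 rad/s (converted from 1283 rpm).
The rod makes angle φ with the slider axis where L sinφ = r sinθ; differentiating, L cosφ·φ̇ = r ω cosθ.
L cosφ = √(L² − r² sin²θ) = 0.11326 m.
|ω_rod| = r ω |cosθ| / √(L² − r² sin²θ) = 0.0266·134.4·0.66262/0.11326 = 20.908 rad/s.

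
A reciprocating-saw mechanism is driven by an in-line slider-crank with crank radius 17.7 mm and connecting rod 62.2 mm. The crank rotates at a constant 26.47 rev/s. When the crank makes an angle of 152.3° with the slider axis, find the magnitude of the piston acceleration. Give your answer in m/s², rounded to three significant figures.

352

ω = 2π·26.5 = 166.3 rad/s
x(θ) = r cosθ + √(L² − r² sin²θ); with ω constant, a = ω²·d²x/dθ².
d²x/dθ² = −r cosθ − r²(cos2θ)/√u − r⁴ sin²2θ/(4u^{3/2}),  u = L² − r² sin²θ = 0.00380114 m².
Substituting r = 0.0177 m, L = 0.0622 m, θ = 152.3°: d²x/dθ² = +0.012715 m.
a = ω²·d²x/dθ² = (166.3)²·(+0.012715) = +351.71 m/s²;  |a| = 351.71 m/s².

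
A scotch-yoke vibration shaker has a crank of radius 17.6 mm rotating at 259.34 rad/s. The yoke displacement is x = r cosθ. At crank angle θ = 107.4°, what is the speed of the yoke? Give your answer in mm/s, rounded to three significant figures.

ω = 259.3 rad/s
x = r cosθ ⇒ ẋ = −rω sinθ.
|v| = rω|sinθ| = 0.0176·259.3·|sin 107.4°| = 4.3555 m/s = 4355.5 mm/s.

4360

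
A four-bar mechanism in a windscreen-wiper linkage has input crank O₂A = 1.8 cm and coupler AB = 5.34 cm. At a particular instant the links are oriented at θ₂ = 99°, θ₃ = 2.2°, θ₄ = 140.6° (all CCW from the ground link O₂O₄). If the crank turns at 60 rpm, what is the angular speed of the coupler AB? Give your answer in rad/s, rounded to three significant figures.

ω₂ = 6.283 rad/s (from 60 rpm).
Differentiating the loop-closure r₂e^{iθ₂}+r₃e^{iθ₃}=r₁+r₄e^{iθ₄} gives r₂ω₂e^{iθ₂}+r₃ω₃e^{iθ₃}=r₄ω₄e^{iθ₄}.
Eliminating the other unknown: ω₃ = r₂ω₂ sin(θ₄−θ₂) / [r₃ sin(θ₃−θ₄)].
Numerator sine = +0.66393; denominator sine = -0.66393.
Result = 0.018·6.283·(+0.66393) / (0.0534·(-0.66393)) = -2.1179 rad/s; magnitude 2.1179 rad/s.

2.12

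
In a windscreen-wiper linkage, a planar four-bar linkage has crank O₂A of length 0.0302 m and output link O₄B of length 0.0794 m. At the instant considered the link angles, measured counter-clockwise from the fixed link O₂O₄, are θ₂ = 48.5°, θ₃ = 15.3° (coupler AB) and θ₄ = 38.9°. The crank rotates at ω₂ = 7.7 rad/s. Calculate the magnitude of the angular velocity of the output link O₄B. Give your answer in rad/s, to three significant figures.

ω₂ = 7.7 rad/s
Differentiating the loop-closure r₂e^{iθ₂}+r₃e^{iθ₃}=r₁+r₄e^{iθ₄} gives r₂ω₂e^{iθ₂}+r₃ω₃e^{iθ₃}=r₄ω₄e^{iθ₄}.
Eliminating the other unknown: ω₄ = r₂ω₂ sin(θ₂−θ₃) / [r₄ sin(θ₄−θ₃)].
Numerator sine = +0.54756; denominator sine = +0.40035.
Result = 0.0302·7.7·(+0.54756) / (0.0794·(+0.40035)) = +4.0056 rad/s; magnitude 4.0056 rad/s.

4.01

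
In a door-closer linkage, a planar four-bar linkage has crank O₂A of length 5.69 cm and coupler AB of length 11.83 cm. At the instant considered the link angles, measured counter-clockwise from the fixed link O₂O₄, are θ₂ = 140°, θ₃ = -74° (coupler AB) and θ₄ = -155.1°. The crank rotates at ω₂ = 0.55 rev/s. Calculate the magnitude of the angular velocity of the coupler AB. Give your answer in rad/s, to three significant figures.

1.52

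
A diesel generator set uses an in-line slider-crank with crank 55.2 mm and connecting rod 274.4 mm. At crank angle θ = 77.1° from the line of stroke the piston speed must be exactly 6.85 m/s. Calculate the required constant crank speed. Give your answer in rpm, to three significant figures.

1160

For an in-line slider-crank, |v_piston| = rω|sinθ|·[1 + r cosθ/√(L² − r² sin²θ)].
With r = 0.0552 m, L = 0.2744 m, θ = 77.1°: the bracketed kinematic factor |dx/dθ| = 0.056271 m.
ω = v/|dx/dθ| = 6.85/0.056271 = 121.73 rad/s.
N = 60ω/(2π) = 1162.5 rpm.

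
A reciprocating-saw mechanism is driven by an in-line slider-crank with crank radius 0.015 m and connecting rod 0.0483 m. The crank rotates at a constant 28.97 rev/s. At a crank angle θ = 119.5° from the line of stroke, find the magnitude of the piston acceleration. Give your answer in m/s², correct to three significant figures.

ω = 2π·29 = 182 rad/s
x(θ) = r cosθ + √(L² − r² sin²θ); with ω constant, a = ω²·d²x/dθ².
d²x/dθ² = −r cosθ − r²(cos2θ)/√u − r⁴ sin²2θ/(4u^{3/2}),  u = L² − r² sin²θ = 0.00216245 m².
Substituting r = 0.015 m, L = 0.0483 m, θ = 119.5°: d²x/dθ² = +0.0097859 m.
a = ω²·d²x/dθ² = (182)²·(+0.0097859) = +324.23 m/s²;  |a| = 324.23 m/s².

324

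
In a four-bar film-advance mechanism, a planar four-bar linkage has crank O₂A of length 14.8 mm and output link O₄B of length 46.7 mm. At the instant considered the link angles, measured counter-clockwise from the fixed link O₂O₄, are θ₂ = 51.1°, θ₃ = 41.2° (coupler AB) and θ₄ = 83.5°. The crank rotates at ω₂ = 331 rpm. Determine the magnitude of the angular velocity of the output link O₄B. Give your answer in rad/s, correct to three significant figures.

ω₂ = 34.66 rad/s (from 331 rpm).
Differentiating the loop-closure r₂e^{iθ₂}+r₃e^{iθ₃}=r₁+r₄e^{iθ₄} gives r₂ω₂e^{iθ₂}+r₃ω₃e^{iθ₃}=r₄ω₄e^{iθ₄}.
Eliminating the other unknown: ω₄ = r₂ω₂ sin(θ₂−θ₃) / [r₄ sin(θ₄−θ₃)].
Numerator sine = +0.17193; denominator sine = +0.67301.
Result = 0.0148·34.66·(+0.17193) / (0.0467·(+0.67301)) = +2.8063 rad/s; magnitude 2.8063 rad/s.

2.81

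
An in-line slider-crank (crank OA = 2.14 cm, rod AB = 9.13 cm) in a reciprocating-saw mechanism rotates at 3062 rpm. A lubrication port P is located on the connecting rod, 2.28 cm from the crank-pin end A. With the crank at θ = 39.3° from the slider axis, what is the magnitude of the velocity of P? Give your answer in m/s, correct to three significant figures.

ω = 320.7 rad/s.  Crank-pin speed |V_A| = rω = 6.862 m/s, perpendicular to OA.
Rod angle: sinφ = −(r/L) sinθ ⇒ φ = -8.538°; ω_rod = −rω cosθ/√(L²−r²sin²θ) = -58.812 rad/s.
V_P = V_A + ω_rod × AP, with AP = 0.0228 m along the rod.
Components: V_Px = −rω sinθ − a·ω_rod·sinφ = -4.5453 m/s;  V_Py = rω cosθ + a·ω_rod·cosφ = +3.984 m/s.
|V_P| = √(V_Px² + V_Py²) = 6.0442 m/s.

6.04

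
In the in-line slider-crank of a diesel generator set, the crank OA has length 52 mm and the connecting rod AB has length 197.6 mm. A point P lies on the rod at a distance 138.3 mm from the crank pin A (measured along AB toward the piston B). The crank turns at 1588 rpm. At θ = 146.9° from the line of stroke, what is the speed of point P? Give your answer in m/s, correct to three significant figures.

ω = 166.3 rad/s.  Crank-pin speed |V_A| = rω = 8.6473 m/s, perpendicular to OA.
Rod angle: sinφ = −(r/L) sinθ ⇒ φ = -8.263°; ω_rod = −rω cosθ/√(L²−r²sin²θ) = +37.045 rad/s.
V_P = V_A + ω_rod × AP, with AP = 0.1383 m along the rod.
Components: V_Px = −rω sinθ − a·ω_rod·sinφ = -3.9861 m/s;  V_Py = rω cosθ + a·ω_rod·cosφ = -2.1739 m/s.
|V_P| = √(V_Px² + V_Py²) = 4.5403 m/s.

4.54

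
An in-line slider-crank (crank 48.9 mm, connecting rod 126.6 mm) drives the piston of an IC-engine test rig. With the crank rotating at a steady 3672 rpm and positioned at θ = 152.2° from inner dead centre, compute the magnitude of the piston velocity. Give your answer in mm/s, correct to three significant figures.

ω = 2π·3672/60 = 384.5 rad/s
For an in-line slider-crank, x = r cosθ + √(L² − r² sin²θ), so v = −rω sinθ·[1 + r cosθ/√(L² − r² sin²θ)].
With r = 0.0489 m, L = 0.1266 m, θ = 152.2°: √(L² − r² sin²θ) = 0.12453 m.
v = −0.0489·384.5·0.46639·[1 + 0.0489·-0.88458/0.12453] = -5.7235 m/s.
|v| = 5.7235 m/s = 5723.5 mm/s.

5720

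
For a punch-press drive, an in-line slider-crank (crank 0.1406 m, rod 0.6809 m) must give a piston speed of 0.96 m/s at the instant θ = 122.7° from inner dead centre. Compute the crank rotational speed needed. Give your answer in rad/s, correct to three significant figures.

9.15

For an in-line slider-crank, |v_piston| = rω|sinθ|·[1 + r cosθ/√(L² − r² sin²θ)].
With r = 0.1406 m, L = 0.6809 m, θ = 122.7°: the bracketed kinematic factor |dx/dθ| = 0.10491 m.
ω = v/|dx/dθ| = 0.96/0.10491 = 9.1504 rad/s.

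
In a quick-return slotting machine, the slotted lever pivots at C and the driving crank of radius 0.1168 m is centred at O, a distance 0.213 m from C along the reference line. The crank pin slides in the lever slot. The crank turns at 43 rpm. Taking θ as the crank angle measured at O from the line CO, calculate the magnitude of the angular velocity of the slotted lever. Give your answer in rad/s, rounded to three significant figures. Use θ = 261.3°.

0.864

ω = 4.503 rad/s (from 43 rpm).
Crank pin A relative to C: A = (d + r cosθ, r sinθ); lever angle φ = atan2(r sinθ, d + r cosθ).
Differentiating tanφ: φ̇ = rω(d cosθ + r)/(d² + r² + 2dr cosθ).
d² + r² + 2dr cosθ = |CA|² = 0.051485 m²;  d cosθ + r = +0.084581 m.
|ω_lever| = |0.1168·4.503·+0.084581| / 0.051485 = 0.86404 rad/s.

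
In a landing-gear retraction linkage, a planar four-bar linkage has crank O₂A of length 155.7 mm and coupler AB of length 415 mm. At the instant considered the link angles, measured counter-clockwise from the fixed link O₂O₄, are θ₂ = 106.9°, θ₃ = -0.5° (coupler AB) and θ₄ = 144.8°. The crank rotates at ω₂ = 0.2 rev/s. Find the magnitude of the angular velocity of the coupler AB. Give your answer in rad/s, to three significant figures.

ω₂ = 1.257 rad/s (from 0.2 rev/s).
Differentiating the loop-closure r₂e^{iθ₂}+r₃e^{iθ₃}=r₁+r₄e^{iθ₄} gives r₂ω₂e^{iθ₂}+r₃ω₃e^{iθ₃}=r₄ω₄e^{iθ₄}.
Eliminating the other unknown: ω₃ = r₂ω₂ sin(θ₄−θ₂) / [r₃ sin(θ₃−θ₄)].
Numerator sine = +0.61429; denominator sine = -0.56928.
Result = 0.1557·1.257·(+0.61429) / (0.415·(-0.56928)) = -0.50874 rad/s; magnitude 0.50874 rad/s.

0.509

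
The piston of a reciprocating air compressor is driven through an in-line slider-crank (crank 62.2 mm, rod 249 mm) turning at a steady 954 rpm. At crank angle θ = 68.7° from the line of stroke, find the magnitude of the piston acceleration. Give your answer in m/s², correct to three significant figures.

109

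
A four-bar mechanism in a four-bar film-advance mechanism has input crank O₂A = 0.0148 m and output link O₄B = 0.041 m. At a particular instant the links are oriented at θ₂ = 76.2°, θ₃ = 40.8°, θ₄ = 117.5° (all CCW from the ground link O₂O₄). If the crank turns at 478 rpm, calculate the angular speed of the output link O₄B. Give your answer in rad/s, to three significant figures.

ω₂ = 50.06 rad/s (from 478 rpm).
Differentiating the loop-closure r₂e^{iθ₂}+r₃e^{iθ₃}=r₁+r₄e^{iθ₄} gives r₂ω₂e^{iθ₂}+r₃ω₃e^{iθ₃}=r₄ω₄e^{iθ₄}.
Eliminating the other unknown: ω₄ = r₂ω₂ sin(θ₂−θ₃) / [r₄ sin(θ₄−θ₃)].
Numerator sine = +0.57928; denominator sine = +0.97318.
Result = 0.0148·50.06·(+0.57928) / (0.041·(+0.97318)) = +10.756 rad/s; magnitude 10.756 rad/s.

10.8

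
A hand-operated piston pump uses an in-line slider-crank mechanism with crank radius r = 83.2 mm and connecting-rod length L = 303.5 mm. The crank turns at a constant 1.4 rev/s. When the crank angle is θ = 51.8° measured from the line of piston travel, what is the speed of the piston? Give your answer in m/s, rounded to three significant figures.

ω = 2π·1.4 = 8.796 rad/s
For an in-line slider-crank, x = r cosθ + √(L² − r² sin²θ), so v = −rω sinθ·[1 + r cosθ/√(L² − r² sin²θ)].
With r = 0.0832 m, L = 0.3035 m, θ = 51.8°: √(L² − r² sin²θ) = 0.29637 m.
v = −0.0832·8.796·0.78586·[1 + 0.0832·0.61841/0.29637] = -0.67499 m/s.
|v| = 0.67499 m/s.

0.675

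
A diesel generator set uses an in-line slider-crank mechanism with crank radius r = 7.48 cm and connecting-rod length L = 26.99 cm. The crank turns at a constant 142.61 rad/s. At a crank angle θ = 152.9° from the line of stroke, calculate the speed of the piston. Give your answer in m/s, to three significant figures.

3.65

ω = 142.6 rad/s
For an in-line slider-crank, x = r cosθ + √(L² − r² sin²θ), so v = −rω sinθ·[1 + r cosθ/√(L² − r² sin²θ)].
With r = 0.0748 m, L = 0.2699 m, θ = 152.9°: √(L² − r² sin²θ) = 0.26774 m.
v = −0.0748·142.6·0.45554·[1 + 0.0748·-0.89021/0.26774] = -3.6509 m/s.
|v| = 3.6509 m/s.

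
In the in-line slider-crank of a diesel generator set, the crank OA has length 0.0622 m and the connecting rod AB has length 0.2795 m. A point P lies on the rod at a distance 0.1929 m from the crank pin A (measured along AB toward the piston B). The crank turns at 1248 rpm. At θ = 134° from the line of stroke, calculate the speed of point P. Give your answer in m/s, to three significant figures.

ω = 130.7 rad/s.  Crank-pin speed |V_A| = rω = 8.1289 m/s, perpendicular to OA.
Rod angle: sinφ = −(r/L) sinθ ⇒ φ = -9.212°; ω_rod = −rω cosθ/√(L²−r²sin²θ) = +20.467 rad/s.
V_P = V_A + ω_rod × AP, with AP = 0.1929 m along the rod.
Components: V_Px = −rω sinθ − a·ω_rod·sinφ = -5.2154 m/s;  V_Py = rω cosθ + a·ω_rod·cosφ = -1.7496 m/s.
|V_P| = √(V_Px² + V_Py²) = 5.5011 m/s.

5.50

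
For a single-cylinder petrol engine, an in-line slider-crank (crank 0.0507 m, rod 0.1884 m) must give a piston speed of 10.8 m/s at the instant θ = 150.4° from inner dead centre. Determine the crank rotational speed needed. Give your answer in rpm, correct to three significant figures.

5390

For an in-line slider-crank, |v_piston| = rω|sinθ|·[1 + r cosθ/√(L² − r² sin²θ)].
With r = 0.0507 m, L = 0.1884 m, θ = 150.4°: the bracketed kinematic factor |dx/dθ| = 0.019131 m.
ω = v/|dx/dθ| = 10.8/0.019131 = 564.54 rad/s.
N = 60ω/(2π) = 5390.9 rpm.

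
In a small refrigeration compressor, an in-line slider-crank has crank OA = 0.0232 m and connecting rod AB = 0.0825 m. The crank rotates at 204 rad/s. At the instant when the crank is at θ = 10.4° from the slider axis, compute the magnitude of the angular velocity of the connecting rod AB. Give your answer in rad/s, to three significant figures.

ω = 204 rad/s
The rod makes angle φ with the slider axis where L sinφ = r sinθ; differentiating, L cosφ·φ̇ = r ω cosθ.
L cosφ = √(L² − r² sin²θ) = 0.082394 m.
|ω_rod| = r ω |cosθ| / √(L² − r² sin²θ) = 0.0232·204·0.98357/0.082394 = 56.498 rad/s.

56.5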